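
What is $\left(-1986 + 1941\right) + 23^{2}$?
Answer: $484$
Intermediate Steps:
$\left(-1986 + 1941\right) + 23^{2} = -45 + 529 = 484$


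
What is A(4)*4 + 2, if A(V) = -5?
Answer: -18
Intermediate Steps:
A(4)*4 + 2 = -5*4 + 2 = -20 + 2 = -18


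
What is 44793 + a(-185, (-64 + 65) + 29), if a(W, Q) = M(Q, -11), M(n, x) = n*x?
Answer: 44463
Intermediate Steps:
a(W, Q) = -11*Q (a(W, Q) = Q*(-11) = -11*Q)
44793 + a(-185, (-64 + 65) + 29) = 44793 - 11*((-64 + 65) + 29) = 44793 - 11*(1 + 29) = 44793 - 11*30 = 44793 - 330 = 44463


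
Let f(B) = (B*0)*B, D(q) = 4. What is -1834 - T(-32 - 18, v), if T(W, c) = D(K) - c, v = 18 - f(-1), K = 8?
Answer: -1820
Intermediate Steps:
f(B) = 0 (f(B) = 0*B = 0)
v = 18 (v = 18 - 1*0 = 18 + 0 = 18)
T(W, c) = 4 - c
-1834 - T(-32 - 18, v) = -1834 - (4 - 1*18) = -1834 - (4 - 18) = -1834 - 1*(-14) = -1834 + 14 = -1820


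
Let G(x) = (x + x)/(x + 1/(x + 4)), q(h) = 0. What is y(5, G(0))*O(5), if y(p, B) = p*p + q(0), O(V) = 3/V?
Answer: 15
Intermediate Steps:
G(x) = 2*x/(x + 1/(4 + x)) (G(x) = (2*x)/(x + 1/(4 + x)) = 2*x/(x + 1/(4 + x)))
y(p, B) = p² (y(p, B) = p*p + 0 = p² + 0 = p²)
y(5, G(0))*O(5) = 5²*(3/5) = 25*(3*(⅕)) = 25*(⅗) = 15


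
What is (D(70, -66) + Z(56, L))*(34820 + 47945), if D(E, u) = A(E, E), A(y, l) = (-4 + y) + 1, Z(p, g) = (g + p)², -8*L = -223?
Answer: 37619092685/64 ≈ 5.8780e+8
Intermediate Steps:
L = 223/8 (L = -⅛*(-223) = 223/8 ≈ 27.875)
A(y, l) = -3 + y
D(E, u) = -3 + E
(D(70, -66) + Z(56, L))*(34820 + 47945) = ((-3 + 70) + (223/8 + 56)²)*(34820 + 47945) = (67 + (671/8)²)*82765 = (67 + 450241/64)*82765 = (454529/64)*82765 = 37619092685/64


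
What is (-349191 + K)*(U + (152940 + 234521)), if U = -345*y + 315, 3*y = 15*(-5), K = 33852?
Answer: -125000694939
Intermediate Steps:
y = -25 (y = (15*(-5))/3 = (⅓)*(-75) = -25)
U = 8940 (U = -345*(-25) + 315 = 8625 + 315 = 8940)
(-349191 + K)*(U + (152940 + 234521)) = (-349191 + 33852)*(8940 + (152940 + 234521)) = -315339*(8940 + 387461) = -315339*396401 = -125000694939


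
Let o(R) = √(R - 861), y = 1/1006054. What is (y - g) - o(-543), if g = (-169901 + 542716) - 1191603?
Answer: 823744942553/1006054 - 6*I*√39 ≈ 8.1879e+5 - 37.47*I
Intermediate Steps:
y = 1/1006054 ≈ 9.9398e-7
o(R) = √(-861 + R)
g = -818788 (g = 372815 - 1191603 = -818788)
(y - g) - o(-543) = (1/1006054 - 1*(-818788)) - √(-861 - 543) = (1/1006054 + 818788) - √(-1404) = 823744942553/1006054 - 6*I*√39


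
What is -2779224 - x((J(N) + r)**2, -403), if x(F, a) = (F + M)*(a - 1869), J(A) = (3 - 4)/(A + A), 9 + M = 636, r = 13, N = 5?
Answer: -24414912/25 ≈ -9.7660e+5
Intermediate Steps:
M = 627 (M = -9 + 636 = 627)
J(A) = -1/(2*A)
x(F, a) = (-1869 + a)*(627 + F) (x(F, a) = (F + 627)*(a - 1869) = (627 + F)*(-1869 + a) = (-1869 + a)*(627 + F))
-2779224 - x((J(N) + r)**2, -403) = -2779224 - (-1171863 - 1869*(-1/2/5 + 13)**2 + 627*(-403) + (-1/2/5 + 13)**2*(-403)) = -2779224 - (-1171863 - 1869*(-1/2*1/5 + 13)**2 - 252681 + (-1/2*1/5 + 13)**2*(-403)) = -2779224 - (-1171863 - 1869*(-1/10 + 13)**2 - 252681 + (-1/10 + 13)**2*(-403)) = -2779224 - (-1171863 - 1869*(129/10)**2 - 252681 + (129/10)**2*(-403)) = -2779224 - (-1171863 - 1869*16641/100 - 252681 + (16641/100)*(-403)) = -2779224 - (-1171863 - 31102029/100 - 252681 - 6706323/100) = -2779224 - 1*(-45065688/25) = -2779224 + 45065688/25 = -24414912/25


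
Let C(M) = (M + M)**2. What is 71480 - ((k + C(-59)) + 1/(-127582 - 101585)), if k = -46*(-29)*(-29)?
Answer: 22055490415/229167 ≈ 96242.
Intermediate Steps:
C(M) = 4*M**2 (C(M) = (2*M)**2 = 4*M**2)
k = -38686 (k = 1334*(-29) = -38686)
71480 - ((k + C(-59)) + 1/(-127582 - 101585)) = 71480 - ((-38686 + 4*(-59)**2) + 1/(-127582 - 101585)) = 71480 - ((-38686 + 4*3481) + 1/(-229167)) = 71480 - ((-38686 + 13924) - 1/229167) = 71480 - (-24762 - 1/229167) = 71480 - 1*(-5674633255/229167) = 71480 + 5674633255/229167 = 22055490415/229167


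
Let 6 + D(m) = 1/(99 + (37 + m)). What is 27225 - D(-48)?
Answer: 2396327/88 ≈ 27231.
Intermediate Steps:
D(m) = -6 + 1/(136 + m) (D(m) = -6 + 1/(99 + (37 + m)) = -6 + 1/(136 + m))
27225 - D(-48) = 27225 - (-815 - 6*(-48))/(136 - 48) = 27225 - (-815 + 288)/88 = 27225 - (-527)/88 = 27225 - 1*(-527/88) = 27225 + 527/88 = 2396327/88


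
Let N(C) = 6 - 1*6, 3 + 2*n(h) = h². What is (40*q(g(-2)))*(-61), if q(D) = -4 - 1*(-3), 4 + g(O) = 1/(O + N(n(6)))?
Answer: 2440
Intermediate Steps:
n(h) = -3/2 + h²/2
N(C) = 0 (N(C) = 6 - 6 = 0)
g(O) = -4 + 1/O (g(O) = -4 + 1/(O + 0) = -4 + 1/O)
q(D) = -1 (q(D) = -4 + 3 = -1)
(40*q(g(-2)))*(-61) = (40*(-1))*(-61) = -40*(-61) = 2440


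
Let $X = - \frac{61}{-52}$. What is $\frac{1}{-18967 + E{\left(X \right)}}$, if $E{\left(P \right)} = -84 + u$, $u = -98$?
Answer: $- \frac{1}{19149} \approx -5.2222 \cdot 10^{-5}$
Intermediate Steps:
$X = \frac{61}{52}$ ($X = \left(-61\right) \left(- \frac{1}{52}\right) = \frac{61}{52} \approx 1.1731$)
$E{\left(P \right)} = -182$ ($E{\left(P \right)} = -84 - 98 = -182$)
$\frac{1}{-18967 + E{\left(X \right)}} = \frac{1}{-18967 - 182} = \frac{1}{-19149} = - \frac{1}{19149}$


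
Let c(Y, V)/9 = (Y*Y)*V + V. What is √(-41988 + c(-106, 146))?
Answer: √14723430 ≈ 3837.1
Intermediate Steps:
c(Y, V) = 9*V + 9*V*Y² (c(Y, V) = 9*((Y*Y)*V + V) = 9*(Y²*V + V) = 9*(V*Y² + V) = 9*(V + V*Y²) = 9*V + 9*V*Y²)
√(-41988 + c(-106, 146)) = √(-41988 + 9*146*(1 + (-106)²)) = √(-41988 + 9*146*(1 + 11236)) = √(-41988 + 9*146*11237) = √(-41988 + 14765418) = √14723430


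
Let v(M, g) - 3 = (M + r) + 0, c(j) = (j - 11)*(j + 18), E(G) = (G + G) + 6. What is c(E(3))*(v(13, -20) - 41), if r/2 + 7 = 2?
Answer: -1050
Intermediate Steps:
r = -10 (r = -14 + 2*2 = -14 + 4 = -10)
E(G) = 6 + 2*G (E(G) = 2*G + 6 = 6 + 2*G)
c(j) = (-11 + j)*(18 + j)
v(M, g) = -7 + M (v(M, g) = 3 + ((M - 10) + 0) = 3 + ((-10 + M) + 0) = 3 + (-10 + M) = -7 + M)
c(E(3))*(v(13, -20) - 41) = (-198 + (6 + 2*3)² + 7*(6 + 2*3))*((-7 + 13) - 41) = (-198 + (6 + 6)² + 7*(6 + 6))*(6 - 41) = (-198 + 12² + 7*12)*(-35) = (-198 + 144 + 84)*(-35) = 30*(-35) = -1050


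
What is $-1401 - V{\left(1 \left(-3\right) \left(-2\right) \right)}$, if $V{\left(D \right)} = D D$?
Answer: $-1437$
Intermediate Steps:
$V{\left(D \right)} = D^{2}$
$-1401 - V{\left(1 \left(-3\right) \left(-2\right) \right)} = -1401 - \left(1 \left(-3\right) \left(-2\right)\right)^{2} = -1401 - \left(\left(-3\right) \left(-2\right)\right)^{2} = -1401 - 6^{2} = -1401 - 36 = -1437$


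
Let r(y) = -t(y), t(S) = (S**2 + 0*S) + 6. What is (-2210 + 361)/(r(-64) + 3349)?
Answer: 1849/753 ≈ 2.4555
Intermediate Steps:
t(S) = 6 + S**2 (t(S) = (S**2 + 0) + 6 = S**2 + 6 = 6 + S**2)
r(y) = -6 - y**2 (r(y) = -(6 + y**2) = -6 - y**2)
(-2210 + 361)/(r(-64) + 3349) = (-2210 + 361)/((-6 - 1*(-64)**2) + 3349) = -1849/((-6 - 1*4096) + 3349) = -1849/((-6 - 4096) + 3349) = -1849/(-4102 + 3349) = -1849/(-753) = -1849*(-1/753) = 1849/753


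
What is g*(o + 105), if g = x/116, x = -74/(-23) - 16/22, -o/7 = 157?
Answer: -156555/7337 ≈ -21.338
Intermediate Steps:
o = -1099 (o = -7*157 = -1099)
x = 630/253 (x = -74*(-1/23) - 16*1/22 = 74/23 - 8/11 = 630/253 ≈ 2.4901)
g = 315/14674 (g = (630/253)/116 = (630/253)*(1/116) = 315/14674 ≈ 0.021467)
g*(o + 105) = 315*(-1099 + 105)/14674 = (315/14674)*(-994) = -156555/7337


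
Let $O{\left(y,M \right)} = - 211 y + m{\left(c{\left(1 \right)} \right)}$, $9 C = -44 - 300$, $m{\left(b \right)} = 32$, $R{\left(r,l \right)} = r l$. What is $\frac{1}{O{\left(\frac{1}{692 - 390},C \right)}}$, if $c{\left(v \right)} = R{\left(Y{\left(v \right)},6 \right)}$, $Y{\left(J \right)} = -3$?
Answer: $\frac{302}{9453} \approx 0.031948$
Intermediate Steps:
$R{\left(r,l \right)} = l r$
$c{\left(v \right)} = -18$ ($c{\left(v \right)} = 6 \left(-3\right) = -18$)
$C = - \frac{344}{9}$ ($C = \frac{-44 - 300}{9} = \frac{1}{9} \left(-344\right) = - \frac{344}{9} \approx -38.222$)
$O{\left(y,M \right)} = 32 - 211 y$ ($O{\left(y,M \right)} = - 211 y + 32 = 32 - 211 y$)
$\frac{1}{O{\left(\frac{1}{692 - 390},C \right)}} = \frac{1}{32 - \frac{211}{692 - 390}} = \frac{1}{32 - \frac{211}{302}} = \frac{1}{\frac{9453}{302}} = \frac{302}{9453}$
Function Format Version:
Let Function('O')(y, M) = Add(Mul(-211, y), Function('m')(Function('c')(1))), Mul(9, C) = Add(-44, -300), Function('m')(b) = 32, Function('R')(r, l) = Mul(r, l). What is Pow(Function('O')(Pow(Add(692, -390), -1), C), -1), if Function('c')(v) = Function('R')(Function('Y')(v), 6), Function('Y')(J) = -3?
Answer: Rational(302, 9453) ≈ 0.031948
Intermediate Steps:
Function('R')(r, l) = Mul(l, r)
Function('c')(v) = -18 (Function('c')(v) = Mul(6, -3) = -18)
C = Rational(-344, 9) (C = Mul(Rational(1, 9), Add(-44, -300)) = Mul(Rational(1, 9), -344) = Rational(-344, 9) ≈ -38.222)
Function('O')(y, M) = Add(32, Mul(-211, y)) (Function('O')(y, M) = Add(Mul(-211, y), 32) = Add(32, Mul(-211, y)))
Pow(Function('O')(Pow(Add(692, -390), -1), C), -1) = Pow(Add(32, Mul(-211, Pow(Add(692, -390), -1))), -1) = Pow(Add(32, Mul(-211, Pow(302, -1))), -1) = Pow(Add(32, Mul(-211, Rational(1, 302))), -1) = Pow(Add(32, Rational(-211, 302)), -1) = Pow(Rational(9453, 302), -1) = Rational(302, 9453)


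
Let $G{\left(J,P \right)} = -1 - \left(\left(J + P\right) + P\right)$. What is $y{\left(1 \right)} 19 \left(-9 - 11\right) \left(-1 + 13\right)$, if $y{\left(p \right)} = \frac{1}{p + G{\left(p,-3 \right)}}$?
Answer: $-912$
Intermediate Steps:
$G{\left(J,P \right)} = -1 - J - 2 P$ ($G{\left(J,P \right)} = -1 - \left(J + 2 P\right) = -1 - J - 2 P$)
$y{\left(p \right)} = \frac{1}{5}$ ($y{\left(p \right)} = \frac{1}{p - \left(-5 + p\right)} = \frac{1}{5}$)
$y{\left(1 \right)} 19 \left(-9 - 11\right) \left(-1 + 13\right) = \frac{1}{5} \cdot 19 \left(-9 - 11\right) \left(-1 + 13\right) = \frac{19 \left(\left(-20\right) 12\right)}{5} = \frac{19}{5} \left(-240\right) = -912$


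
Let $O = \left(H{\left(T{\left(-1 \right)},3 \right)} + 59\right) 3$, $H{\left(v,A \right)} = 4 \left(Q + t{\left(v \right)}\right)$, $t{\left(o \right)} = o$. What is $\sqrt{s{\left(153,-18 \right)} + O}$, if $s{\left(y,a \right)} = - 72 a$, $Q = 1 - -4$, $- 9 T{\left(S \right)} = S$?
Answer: $\frac{\sqrt{13809}}{3} \approx 39.171$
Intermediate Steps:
$T{\left(S \right)} = - \frac{S}{9}$
$Q = 5$ ($Q = 1 + 4 = 5$)
$H{\left(v,A \right)} = 20 + 4 v$ ($H{\left(v,A \right)} = 4 \left(5 + v\right) = 20 + 4 v$)
$O = \frac{715}{3}$ ($O = \left(\left(20 + 4 \left(\left(- \frac{1}{9}\right) \left(-1\right)\right)\right) + 59\right) 3 = \left(\left(20 + 4 \cdot \frac{1}{9}\right) + 59\right) 3 = \left(\left(20 + \frac{4}{9}\right) + 59\right) 3 = \left(\frac{184}{9} + 59\right) 3 = \frac{715}{9} \cdot 3 = \frac{715}{3} \approx 238.33$)
$\sqrt{s{\left(153,-18 \right)} + O} = \sqrt{\left(-72\right) \left(-18\right) + \frac{715}{3}} = \sqrt{1296 + \frac{715}{3}} = \sqrt{\frac{4603}{3}} = \frac{\sqrt{13809}}{3}$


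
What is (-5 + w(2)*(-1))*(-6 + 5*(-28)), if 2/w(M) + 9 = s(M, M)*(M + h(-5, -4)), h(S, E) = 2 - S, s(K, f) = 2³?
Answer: 46282/63 ≈ 734.63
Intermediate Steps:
s(K, f) = 8
w(M) = 2/(47 + 8*M) (w(M) = 2/(-9 + 8*(M + (2 - 1*(-5)))) = 2/(-9 + 8*(M + (2 + 5))) = 2/(-9 + 8*(M + 7)) = 2/(-9 + 8*(7 + M)) = 2/(-9 + (56 + 8*M)) = 2/(47 + 8*M))
(-5 + w(2)*(-1))*(-6 + 5*(-28)) = (-5 + (2/(47 + 8*2))*(-1))*(-6 + 5*(-28)) = (-5 + (2/(47 + 16))*(-1))*(-6 - 140) = (-5 + (2/63)*(-1))*(-146) = (-5 - 2/63)*(-146) = -317/63*(-146) = 46282/63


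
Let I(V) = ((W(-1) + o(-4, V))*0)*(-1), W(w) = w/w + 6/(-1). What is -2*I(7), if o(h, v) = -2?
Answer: 0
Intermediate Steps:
W(w) = -5 (W(w) = 1 + 6*(-1) = 1 - 6 = -5)
I(V) = 0 (I(V) = ((-5 - 2)*0)*(-1) = -7*0*(-1) = 0*(-1) = 0)
-2*I(7) = -2*0 = 0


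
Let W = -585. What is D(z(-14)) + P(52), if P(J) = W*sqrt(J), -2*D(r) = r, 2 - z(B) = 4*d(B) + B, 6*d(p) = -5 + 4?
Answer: -25/3 - 1170*sqrt(13) ≈ -4226.8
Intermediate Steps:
d(p) = -1/6 (d(p) = (-5 + 4)/6 = (1/6)*(-1) = -1/6)
z(B) = 8/3 - B (z(B) = 2 - (4*(-1/6) + B) = 2 - (-2/3 + B) = 2 + (2/3 - B) = 8/3 - B)
D(r) = -r/2
P(J) = -585*sqrt(J)
D(z(-14)) + P(52) = -(8/3 - 1*(-14))/2 - 1170*sqrt(13) = -(8/3 + 14)/2 - 1170*sqrt(13) = -1/2*50/3 - 1170*sqrt(13) = -25/3 - 1170*sqrt(13)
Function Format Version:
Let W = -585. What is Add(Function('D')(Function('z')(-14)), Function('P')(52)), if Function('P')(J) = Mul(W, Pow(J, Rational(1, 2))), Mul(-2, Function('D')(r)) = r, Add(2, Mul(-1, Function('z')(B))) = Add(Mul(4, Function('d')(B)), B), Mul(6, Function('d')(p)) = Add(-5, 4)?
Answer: Add(Rational(-25, 3), Mul(-1170, Pow(13, Rational(1, 2)))) ≈ -4226.8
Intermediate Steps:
Function('d')(p) = Rational(-1, 6) (Function('d')(p) = Mul(Rational(1, 6), Add(-5, 4)) = Mul(Rational(1, 6), -1) = Rational(-1, 6))
Function('z')(B) = Add(Rational(8, 3), Mul(-1, B)) (Function('z')(B) = Add(2, Mul(-1, Add(Mul(4, Rational(-1, 6)), B))) = Add(2, Mul(-1, Add(Rational(-2, 3), B))) = Add(2, Add(Rational(2, 3), Mul(-1, B))) = Add(Rational(8, 3), Mul(-1, B)))
Function('D')(r) = Mul(Rational(-1, 2), r)
Function('P')(J) = Mul(-585, Pow(J, Rational(1, 2)))
Add(Function('D')(Function('z')(-14)), Function('P')(52)) = Add(Mul(Rational(-1, 2), Add(Rational(8, 3), Mul(-1, -14))), Mul(-585, Pow(52, Rational(1, 2)))) = Add(Mul(Rational(-1, 2), Add(Rational(8, 3), 14)), Mul(-585, Mul(2, Pow(13, Rational(1, 2))))) = Add(Mul(Rational(-1, 2), Rational(50, 3)), Mul(-1170, Pow(13, Rational(1, 2)))) = Add(Rational(-25, 3), Mul(-1170, Pow(13, Rational(1, 2))))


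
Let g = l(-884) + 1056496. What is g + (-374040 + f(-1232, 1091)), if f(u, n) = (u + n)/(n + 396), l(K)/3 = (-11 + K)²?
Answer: 4588184456/1487 ≈ 3.0855e+6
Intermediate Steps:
l(K) = 3*(-11 + K)²
f(u, n) = (n + u)/(396 + n)
g = 3459571 (g = 3*(-11 - 884)² + 1056496 = 3*(-895)² + 1056496 = 3*801025 + 1056496 = 2403075 + 1056496 = 3459571)
g + (-374040 + f(-1232, 1091)) = 3459571 + (-374040 + (1091 - 1232)/(396 + 1091)) = 3459571 + (-374040 - 141/1487) = 3459571 - 556197621/1487 = 4588184456/1487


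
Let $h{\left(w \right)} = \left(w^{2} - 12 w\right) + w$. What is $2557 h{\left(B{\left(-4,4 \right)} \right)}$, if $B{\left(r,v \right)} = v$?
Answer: $-71596$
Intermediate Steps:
$h{\left(w \right)} = w^{2} - 11 w$
$2557 h{\left(B{\left(-4,4 \right)} \right)} = 2557 \cdot 4 \left(-11 + 4\right) = 2557 \cdot 4 \left(-7\right) = 2557 \left(-28\right) = -71596$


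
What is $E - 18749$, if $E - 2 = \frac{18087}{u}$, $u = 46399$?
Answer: $- \frac{869823966}{46399} \approx -18747.0$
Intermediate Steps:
$E = \frac{110885}{46399}$ ($E = 2 + \frac{18087}{46399} = \frac{110885}{46399} \approx 2.3898$)
$E - 18749 = \frac{110885}{46399} - 18749 = - \frac{869823966}{46399}$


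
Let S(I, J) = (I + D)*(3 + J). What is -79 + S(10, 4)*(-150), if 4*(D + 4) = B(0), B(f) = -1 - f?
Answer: -12233/2 ≈ -6116.5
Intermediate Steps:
D = -17/4 (D = -4 + (-1 - 1*0)/4 = -4 + (-1 + 0)/4 = -4 + (1/4)*(-1) = -4 - 1/4 = -17/4 ≈ -4.2500)
S(I, J) = (3 + J)*(-17/4 + I) (S(I, J) = (I - 17/4)*(3 + J) = (-17/4 + I)*(3 + J) = (3 + J)*(-17/4 + I))
-79 + S(10, 4)*(-150) = -79 + (-51/4 + 3*10 - 17/4*4 + 10*4)*(-150) = -79 + (-51/4 + 30 - 17 + 40)*(-150) = -79 + (161/4)*(-150) = -79 - 12075/2 = -12233/2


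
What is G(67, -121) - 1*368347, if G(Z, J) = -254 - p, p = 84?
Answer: -368685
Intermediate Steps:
G(Z, J) = -338 (G(Z, J) = -254 - 1*84 = -254 - 84 = -338)
G(67, -121) - 1*368347 = -338 - 1*368347 = -338 - 368347 = -368685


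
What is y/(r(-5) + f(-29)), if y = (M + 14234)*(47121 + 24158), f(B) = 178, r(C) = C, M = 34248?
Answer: 3455748478/173 ≈ 1.9975e+7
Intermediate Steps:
y = 3455748478 (y = (34248 + 14234)*(47121 + 24158) = 48482*71279 = 3455748478)
y/(r(-5) + f(-29)) = 3455748478/(-5 + 178) = 3455748478/173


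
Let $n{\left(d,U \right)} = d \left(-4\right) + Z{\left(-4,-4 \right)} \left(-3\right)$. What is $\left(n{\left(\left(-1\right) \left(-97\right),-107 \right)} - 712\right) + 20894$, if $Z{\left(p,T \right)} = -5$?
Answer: $19809$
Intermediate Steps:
$n{\left(d,U \right)} = 15 - 4 d$ ($n{\left(d,U \right)} = d \left(-4\right) - -15 = - 4 d + 15 = 15 - 4 d$)
$\left(n{\left(\left(-1\right) \left(-97\right),-107 \right)} - 712\right) + 20894 = \left(\left(15 - 4 \left(\left(-1\right) \left(-97\right)\right)\right) - 712\right) + 20894 = \left(\left(15 - 388\right) - 712\right) + 20894 = \left(-373 - 712\right) + 20894 = -1085 + 20894 = 19809$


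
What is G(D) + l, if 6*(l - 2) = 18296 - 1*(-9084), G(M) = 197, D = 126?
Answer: 14287/3 ≈ 4762.3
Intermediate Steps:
l = 13696/3 (l = 2 + (18296 - 1*(-9084))/6 = 2 + (18296 + 9084)/6 = 2 + (⅙)*27380 = 2 + 13690/3 = 13696/3 ≈ 4565.3)
G(D) + l = 197 + 13696/3 = 14287/3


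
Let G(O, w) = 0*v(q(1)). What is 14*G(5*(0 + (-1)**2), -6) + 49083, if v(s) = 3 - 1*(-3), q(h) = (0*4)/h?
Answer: 49083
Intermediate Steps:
q(h) = 0 (q(h) = 0/h = 0)
v(s) = 6 (v(s) = 3 + 3 = 6)
G(O, w) = 0 (G(O, w) = 0*6 = 0)
14*G(5*(0 + (-1)**2), -6) + 49083 = 14*0 + 49083 = 0 + 49083 = 49083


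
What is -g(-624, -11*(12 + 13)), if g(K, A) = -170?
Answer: 170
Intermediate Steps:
-g(-624, -11*(12 + 13)) = -1*(-170) = 170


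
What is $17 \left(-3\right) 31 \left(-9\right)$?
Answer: $14229$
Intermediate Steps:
$17 \left(-3\right) 31 \left(-9\right) = \left(-51\right) 31 \left(-9\right) = \left(-1581\right) \left(-9\right) = 14229$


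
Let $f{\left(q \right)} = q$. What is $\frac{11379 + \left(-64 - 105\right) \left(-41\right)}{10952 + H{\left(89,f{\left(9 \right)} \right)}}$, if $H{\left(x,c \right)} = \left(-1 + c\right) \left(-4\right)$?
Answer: $\frac{4577}{2730} \approx 1.6766$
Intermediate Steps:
$H{\left(x,c \right)} = 4 - 4 c$
$\frac{11379 + \left(-64 - 105\right) \left(-41\right)}{10952 + H{\left(89,f{\left(9 \right)} \right)}} = \frac{11379 + \left(-64 - 105\right) \left(-41\right)}{10952 + \left(4 - 36\right)} = \frac{11379 - -6929}{10952 + \left(4 - 36\right)} = \frac{11379 + 6929}{10952 - 32} = \frac{18308}{10920} = 18308 \cdot \frac{1}{10920} = \frac{4577}{2730}$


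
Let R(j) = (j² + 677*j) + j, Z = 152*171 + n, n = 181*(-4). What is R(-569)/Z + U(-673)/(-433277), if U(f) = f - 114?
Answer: -26852386901/10948043236 ≈ -2.4527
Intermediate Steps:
n = -724
U(f) = -114 + f
Z = 25268 (Z = 152*171 - 724 = 25992 - 724 = 25268)
R(j) = j² + 678*j
R(-569)/Z + U(-673)/(-433277) = -569*(678 - 569)/25268 + (-114 - 673)/(-433277) = -569*109*(1/25268) - 787*(-1/433277) = -62021*1/25268 + 787/433277 = -62021/25268 + 787/433277 = -26852386901/10948043236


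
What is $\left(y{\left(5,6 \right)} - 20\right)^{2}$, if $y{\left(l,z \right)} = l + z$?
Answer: $81$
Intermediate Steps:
$\left(y{\left(5,6 \right)} - 20\right)^{2} = \left(\left(5 + 6\right) - 20\right)^{2} = \left(11 - 20\right)^{2} = \left(-9\right)^{2} = 81$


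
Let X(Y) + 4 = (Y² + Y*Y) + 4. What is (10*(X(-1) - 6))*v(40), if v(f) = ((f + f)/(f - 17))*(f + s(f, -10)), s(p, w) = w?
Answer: -96000/23 ≈ -4173.9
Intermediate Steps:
X(Y) = 2*Y² (X(Y) = -4 + ((Y² + Y*Y) + 4) = -4 + ((Y² + Y²) + 4) = -4 + (2*Y² + 4) = -4 + (4 + 2*Y²) = 2*Y²)
v(f) = 2*f*(-10 + f)/(-17 + f) (v(f) = ((f + f)/(f - 17))*(f - 10) = ((2*f)/(-17 + f))*(-10 + f) = (2*f/(-17 + f))*(-10 + f) = 2*f*(-10 + f)/(-17 + f))
(10*(X(-1) - 6))*v(40) = (10*(2*(-1)² - 6))*(2*40*(-10 + 40)/(-17 + 40)) = (10*(2*1 - 6))*(2*40*30/23) = (10*(2 - 6))*(2*40*(1/23)*30) = (10*(-4))*(2400/23) = -40*2400/23 = -96000/23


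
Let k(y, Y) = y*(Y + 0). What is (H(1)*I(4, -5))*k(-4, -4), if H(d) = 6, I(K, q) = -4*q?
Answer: 1920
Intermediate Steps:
k(y, Y) = Y*y (k(y, Y) = y*Y = Y*y)
(H(1)*I(4, -5))*k(-4, -4) = (6*(-4*(-5)))*(-4*(-4)) = (6*20)*16 = 120*16 = 1920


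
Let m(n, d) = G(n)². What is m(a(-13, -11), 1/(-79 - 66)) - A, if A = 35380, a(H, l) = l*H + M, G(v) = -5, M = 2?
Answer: -35355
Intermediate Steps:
a(H, l) = 2 + H*l (a(H, l) = l*H + 2 = H*l + 2 = 2 + H*l)
m(n, d) = 25 (m(n, d) = (-5)² = 25)
m(a(-13, -11), 1/(-79 - 66)) - A = 25 - 1*35380 = 25 - 35380 = -35355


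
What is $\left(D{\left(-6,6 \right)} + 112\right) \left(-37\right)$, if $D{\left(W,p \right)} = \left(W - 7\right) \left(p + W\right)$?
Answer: $-4144$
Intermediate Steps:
$D{\left(W,p \right)} = \left(-7 + W\right) \left(W + p\right)$
$\left(D{\left(-6,6 \right)} + 112\right) \left(-37\right) = \left(\left(\left(-6\right)^{2} - -42 - 42 - 36\right) + 112\right) \left(-37\right) = \left(\left(36 + 42 - 42 - 36\right) + 112\right) \left(-37\right) = \left(0 + 112\right) \left(-37\right) = 112 \left(-37\right) = -4144$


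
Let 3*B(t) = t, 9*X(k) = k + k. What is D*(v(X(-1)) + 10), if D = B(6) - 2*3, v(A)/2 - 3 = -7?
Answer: -8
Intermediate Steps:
X(k) = 2*k/9 (X(k) = (k + k)/9 = (2*k)/9 = 2*k/9)
v(A) = -8 (v(A) = 6 + 2*(-7) = 6 - 14 = -8)
B(t) = t/3
D = -4 (D = (⅓)*6 - 2*3 = 2 - 6 = -4)
D*(v(X(-1)) + 10) = -4*(-8 + 10) = -4*2 = -8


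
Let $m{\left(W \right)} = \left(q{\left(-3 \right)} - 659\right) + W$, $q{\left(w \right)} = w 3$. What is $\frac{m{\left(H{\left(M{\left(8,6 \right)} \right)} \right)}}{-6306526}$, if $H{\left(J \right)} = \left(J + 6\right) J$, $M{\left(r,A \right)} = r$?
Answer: $\frac{278}{3153263} \approx 8.8163 \cdot 10^{-5}$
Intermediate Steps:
$q{\left(w \right)} = 3 w$
$H{\left(J \right)} = J \left(6 + J\right)$ ($H{\left(J \right)} = \left(6 + J\right) J = J \left(6 + J\right)$)
$m{\left(W \right)} = -668 + W$ ($m{\left(W \right)} = \left(3 \left(-3\right) - 659\right) + W = \left(-9 - 659\right) + W = -668 + W$)
$\frac{m{\left(H{\left(M{\left(8,6 \right)} \right)} \right)}}{-6306526} = \frac{-668 + 8 \left(6 + 8\right)}{-6306526} = \left(-668 + 8 \cdot 14\right) \left(- \frac{1}{6306526}\right) = \left(-668 + 112\right) \left(- \frac{1}{6306526}\right) = \left(-556\right) \left(- \frac{1}{6306526}\right) = \frac{278}{3153263}$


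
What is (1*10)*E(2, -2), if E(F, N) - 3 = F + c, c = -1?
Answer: 40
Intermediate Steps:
E(F, N) = 2 + F (E(F, N) = 3 + (F - 1) = 3 + (-1 + F) = 2 + F)
(1*10)*E(2, -2) = (1*10)*(2 + 2) = 10*4 = 40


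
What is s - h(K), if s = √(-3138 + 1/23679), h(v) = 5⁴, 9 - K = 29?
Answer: -625 + I*√195495668331/7893 ≈ -625.0 + 56.018*I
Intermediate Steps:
K = -20 (K = 9 - 1*29 = 9 - 29 = -20)
h(v) = 625
s = I*√195495668331/7893 (s = √(-3138 + 1/23679) = √(-74304701/23679) = I*√195495668331/7893 ≈ 56.018*I)
s - h(K) = I*√195495668331/7893 - 1*625 = I*√195495668331/7893 - 625 = -625 + I*√195495668331/7893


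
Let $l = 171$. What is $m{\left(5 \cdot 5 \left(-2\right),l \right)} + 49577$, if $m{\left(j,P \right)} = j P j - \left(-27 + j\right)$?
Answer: $477154$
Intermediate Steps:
$m{\left(j,P \right)} = 27 - j + P j^{2}$ ($m{\left(j,P \right)} = P j j - \left(-27 + j\right) = P j^{2} - \left(-27 + j\right) = 27 - j + P j^{2}$)
$m{\left(5 \cdot 5 \left(-2\right),l \right)} + 49577 = \left(27 - 5 \cdot 5 \left(-2\right) + 171 \left(5 \cdot 5 \left(-2\right)\right)^{2}\right) + 49577 = \left(27 - 25 \left(-2\right) + 171 \left(25 \left(-2\right)\right)^{2}\right) + 49577 = \left(27 - -50 + 171 \left(-50\right)^{2}\right) + 49577 = \left(27 + 50 + 171 \cdot 2500\right) + 49577 = \left(27 + 50 + 427500\right) + 49577 = 427577 + 49577 = 477154$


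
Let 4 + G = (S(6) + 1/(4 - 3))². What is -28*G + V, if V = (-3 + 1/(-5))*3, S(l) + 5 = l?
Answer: -48/5 ≈ -9.6000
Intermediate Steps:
S(l) = -5 + l
G = 0 (G = -4 + ((-5 + 6) + 1/(4 - 3))² = -4 + (1 + 1/1)² = -4 + (1 + 1)² = -4 + 2² = -4 + 4 = 0)
V = -48/5 (V = (-3 - ⅕)*3 = -16/5*3 = -48/5 ≈ -9.6000)
-28*G + V = -28*0 - 48/5 = 0 - 48/5 = -48/5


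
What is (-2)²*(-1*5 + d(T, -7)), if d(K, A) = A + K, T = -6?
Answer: -72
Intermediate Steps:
(-2)²*(-1*5 + d(T, -7)) = (-2)²*(-1*5 + (-7 - 6)) = 4*(-5 - 13) = 4*(-18) = -72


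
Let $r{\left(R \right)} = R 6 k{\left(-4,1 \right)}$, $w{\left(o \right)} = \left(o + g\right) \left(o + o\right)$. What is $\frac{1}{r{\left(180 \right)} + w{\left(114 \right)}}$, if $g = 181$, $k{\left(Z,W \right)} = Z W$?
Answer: $\frac{1}{62940} \approx 1.5888 \cdot 10^{-5}$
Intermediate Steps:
$k{\left(Z,W \right)} = W Z$
$w{\left(o \right)} = 2 o \left(181 + o\right)$ ($w{\left(o \right)} = \left(o + 181\right) \left(o + o\right) = \left(181 + o\right) 2 o = 2 o \left(181 + o\right)$)
$r{\left(R \right)} = - 24 R$ ($r{\left(R \right)} = R 6 \cdot 1 \left(-4\right) = 6 R \left(-4\right) = - 24 R$)
$\frac{1}{r{\left(180 \right)} + w{\left(114 \right)}} = \frac{1}{\left(-24\right) 180 + 2 \cdot 114 \left(181 + 114\right)} = \frac{1}{-4320 + 2 \cdot 114 \cdot 295} = \frac{1}{-4320 + 67260} = \frac{1}{62940}$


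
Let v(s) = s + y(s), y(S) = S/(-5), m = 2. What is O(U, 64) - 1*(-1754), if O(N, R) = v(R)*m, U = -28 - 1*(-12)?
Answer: 9282/5 ≈ 1856.4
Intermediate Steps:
y(S) = -S/5 (y(S) = S*(-⅕) = -S/5)
v(s) = 4*s/5 (v(s) = s - s/5 = 4*s/5)
U = -16 (U = -28 + 12 = -16)
O(N, R) = 8*R/5 (O(N, R) = (4*R/5)*2 = 8*R/5)
O(U, 64) - 1*(-1754) = (8/5)*64 - 1*(-1754) = 512/5 + 1754 = 9282/5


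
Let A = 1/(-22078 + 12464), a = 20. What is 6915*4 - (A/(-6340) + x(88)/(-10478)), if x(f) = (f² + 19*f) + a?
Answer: 8832997131758841/319331509640 ≈ 27661.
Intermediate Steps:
A = -1/9614 (A = 1/(-9614) = -1/9614 ≈ -0.00010401)
x(f) = 20 + f² + 19*f (x(f) = (f² + 19*f) + 20 = 20 + f² + 19*f)
6915*4 - (A/(-6340) + x(88)/(-10478)) = 6915*4 - (-1/9614/(-6340) + (20 + 88² + 19*88)/(-10478)) = 27660 - (-1/9614*(-1/6340) + (20 + 7744 + 1672)*(-1/10478)) = 27660 - (1/60952760 + 9436*(-1/10478)) = 27660 - (1/60952760 - 4718/5239) = 27660 - 1*(-287575116441/319331509640) = 27660 + 287575116441/319331509640 = 8832997131758841/319331509640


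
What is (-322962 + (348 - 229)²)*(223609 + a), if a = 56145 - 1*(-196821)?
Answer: -147166836575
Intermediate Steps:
a = 252966 (a = 56145 + 196821 = 252966)
(-322962 + (348 - 229)²)*(223609 + a) = (-322962 + (348 - 229)²)*(223609 + 252966) = (-322962 + 119²)*476575 = (-322962 + 14161)*476575 = -308801*476575 = -147166836575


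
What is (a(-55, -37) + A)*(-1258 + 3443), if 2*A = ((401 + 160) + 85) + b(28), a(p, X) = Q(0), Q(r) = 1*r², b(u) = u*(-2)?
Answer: 644575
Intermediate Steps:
b(u) = -2*u
Q(r) = r²
a(p, X) = 0 (a(p, X) = 0² = 0)
A = 295 (A = (((401 + 160) + 85) - 2*28)/2 = ((561 + 85) - 56)/2 = (646 - 56)/2 = (½)*590 = 295)
(a(-55, -37) + A)*(-1258 + 3443) = (0 + 295)*(-1258 + 3443) = 295*2185 = 644575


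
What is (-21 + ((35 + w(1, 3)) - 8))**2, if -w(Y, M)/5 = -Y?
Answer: 121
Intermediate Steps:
w(Y, M) = 5*Y (w(Y, M) = -(-5)*Y = 5*Y)
(-21 + ((35 + w(1, 3)) - 8))**2 = (-21 + ((35 + 5*1) - 8))**2 = (-21 + ((35 + 5) - 8))**2 = (-21 + (40 - 8))**2 = (-21 + 32)**2 = 11**2 = 121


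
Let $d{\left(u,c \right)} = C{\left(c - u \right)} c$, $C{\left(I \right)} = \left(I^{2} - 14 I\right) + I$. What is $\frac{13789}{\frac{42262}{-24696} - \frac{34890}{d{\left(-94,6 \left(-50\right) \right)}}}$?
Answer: $- \frac{3200585887170}{396611609} \approx -8069.8$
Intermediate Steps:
$C{\left(I \right)} = I^{2} - 13 I$
$d{\left(u,c \right)} = c \left(c - u\right) \left(-13 + c - u\right)$ ($d{\left(u,c \right)} = \left(c - u\right) \left(-13 + \left(c - u\right)\right) c = \left(c - u\right) \left(-13 + c - u\right) c = c \left(c - u\right) \left(-13 + c - u\right)$)
$\frac{13789}{\frac{42262}{-24696} - \frac{34890}{d{\left(-94,6 \left(-50\right) \right)}}} = \frac{13789}{\frac{42262}{-24696} - \frac{34890}{\left(-1\right) 6 \left(-50\right) \left(6 \left(-50\right) - -94\right) \left(13 - 94 - 6 \left(-50\right)\right)}} = \frac{13789}{42262 \left(- \frac{1}{24696}\right) - \frac{34890}{\left(-1\right) \left(-300\right) \left(-300 + 94\right) \left(13 - 94 - -300\right)}} = \frac{13789}{- \frac{21131}{12348} - \frac{34890}{\left(-1\right) \left(-300\right) \left(-206\right) \left(13 - 94 + 300\right)}} = \frac{13789}{- \frac{21131}{12348} - \frac{34890}{\left(-1\right) \left(-300\right) \left(-206\right) 219}} = \frac{13789}{- \frac{21131}{12348} - \frac{34890}{-13534200}} = \frac{13789}{- \frac{21131}{12348} - - \frac{1163}{451140}} = \frac{13789}{- \frac{21131}{12348} + \frac{1163}{451140}} = \frac{13789}{- \frac{396611609}{232111530}} = 13789 \left(- \frac{232111530}{396611609}\right) = - \frac{3200585887170}{396611609}$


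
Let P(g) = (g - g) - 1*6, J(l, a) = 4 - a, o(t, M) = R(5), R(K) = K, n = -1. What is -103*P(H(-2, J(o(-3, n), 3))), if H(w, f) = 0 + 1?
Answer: 618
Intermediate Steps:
o(t, M) = 5
H(w, f) = 1
P(g) = -6 (P(g) = 0 - 6 = -6)
-103*P(H(-2, J(o(-3, n), 3))) = -103*(-6) = 618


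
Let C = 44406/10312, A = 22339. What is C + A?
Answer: 115202087/5156 ≈ 22343.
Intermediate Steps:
C = 22203/5156 (C = 44406*(1/10312) = 22203/5156 ≈ 4.3062)
C + A = 22203/5156 + 22339 = 115202087/5156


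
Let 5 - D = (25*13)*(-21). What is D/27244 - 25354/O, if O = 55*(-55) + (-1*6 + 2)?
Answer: 355716223/41261038 ≈ 8.6211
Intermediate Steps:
O = -3029 (O = -3025 + (-6 + 2) = -3025 - 4 = -3029)
D = 6830 (D = 5 - 25*13*(-21) = 5 - 325*(-21) = 5 - 1*(-6825) = 5 + 6825 = 6830)
D/27244 - 25354/O = 6830/27244 - 25354/(-3029) = 6830*(1/27244) - 25354*(-1/3029) = 3415/13622 + 25354/3029 = 355716223/41261038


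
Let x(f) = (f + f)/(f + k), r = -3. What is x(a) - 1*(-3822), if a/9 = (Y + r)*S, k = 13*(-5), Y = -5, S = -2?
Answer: 302226/79 ≈ 3825.6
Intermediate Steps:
k = -65
a = 144 (a = 9*((-5 - 3)*(-2)) = 9*(-8*(-2)) = 9*16 = 144)
x(f) = 2*f/(-65 + f) (x(f) = (f + f)/(f - 65) = (2*f)/(-65 + f) = 2*f/(-65 + f))
x(a) - 1*(-3822) = 2*144/(-65 + 144) - 1*(-3822) = 2*144/79 + 3822 = 2*144*(1/79) + 3822 = 288/79 + 3822 = 302226/79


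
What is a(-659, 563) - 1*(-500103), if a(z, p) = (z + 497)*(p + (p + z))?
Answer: 424449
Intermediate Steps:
a(z, p) = (497 + z)*(z + 2*p)
a(-659, 563) - 1*(-500103) = ((-659)**2 + 497*(-659) + 994*563 + 2*563*(-659)) - 1*(-500103) = (434281 - 327523 + 559622 - 742034) + 500103 = -75654 + 500103 = 424449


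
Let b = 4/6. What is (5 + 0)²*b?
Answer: 50/3 ≈ 16.667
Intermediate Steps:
b = ⅔ (b = 4*(⅙) = ⅔ ≈ 0.66667)
(5 + 0)²*b = (5 + 0)²*(⅔) = 5²*(⅔) = 25*(⅔) = 50/3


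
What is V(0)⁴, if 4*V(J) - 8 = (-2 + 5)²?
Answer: 83521/256 ≈ 326.25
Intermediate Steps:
V(J) = 17/4 (V(J) = 2 + (-2 + 5)²/4 = 2 + (¼)*3² = 2 + (¼)*9 = 2 + 9/4 = 17/4)
V(0)⁴ = (17/4)⁴ = 83521/256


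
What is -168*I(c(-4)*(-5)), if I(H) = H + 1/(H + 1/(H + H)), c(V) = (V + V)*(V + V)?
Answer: 3670069760/68267 ≈ 53761.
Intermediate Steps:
c(V) = 4*V**2 (c(V) = (2*V)*(2*V) = 4*V**2)
I(H) = H + 1/(H + 1/(2*H))
-168*I(c(-4)*(-5)) = -168*(4*(-4)**2)*(-5)*(3 + 2*((4*(-4)**2)*(-5))**2)/(1 + 2*((4*(-4)**2)*(-5))**2) = -168*(4*16)*(-5)*(3 + 2*((4*16)*(-5))**2)/(1 + 2*((4*16)*(-5))**2) = -168*64*(-5)*(3 + 2*(64*(-5))**2)/(1 + 2*(64*(-5))**2) = -(-53760)*(3 + 2*(-320)**2)/(1 + 2*(-320)**2) = -(-53760)*(3 + 2*102400)/(1 + 2*102400) = -(-53760)*(3 + 204800)/(1 + 204800) = -(-53760)*204803/204801 = -168*(-65536960/204801) = 3670069760/68267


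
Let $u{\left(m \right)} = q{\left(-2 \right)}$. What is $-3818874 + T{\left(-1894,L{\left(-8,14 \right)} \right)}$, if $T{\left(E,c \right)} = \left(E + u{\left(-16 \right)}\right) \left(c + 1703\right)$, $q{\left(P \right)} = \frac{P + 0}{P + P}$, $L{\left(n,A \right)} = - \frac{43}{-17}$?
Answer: $- \frac{119820997}{17} \approx -7.0483 \cdot 10^{6}$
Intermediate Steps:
$L{\left(n,A \right)} = \frac{43}{17}$ ($L{\left(n,A \right)} = \left(-43\right) \left(- \frac{1}{17}\right) = \frac{43}{17}$)
$q{\left(P \right)} = \frac{1}{2}$ ($q{\left(P \right)} = \frac{P}{2 P} = P \frac{1}{2 P} = \frac{1}{2}$)
$u{\left(m \right)} = \frac{1}{2}$
$T{\left(E,c \right)} = \left(\frac{1}{2} + E\right) \left(1703 + c\right)$ ($T{\left(E,c \right)} = \left(E + \frac{1}{2}\right) \left(c + 1703\right) = \left(\frac{1}{2} + E\right) \left(1703 + c\right)$)
$-3818874 + T{\left(-1894,L{\left(-8,14 \right)} \right)} = -3818874 + \left(\frac{1703}{2} + \frac{1}{2} \cdot \frac{43}{17} + 1703 \left(-1894\right) - \frac{81442}{17}\right) = -3818874 + \left(\frac{1703}{2} + \frac{43}{34} - 3225482 - \frac{81442}{17}\right) = -3818874 - \frac{54900139}{17} = - \frac{119820997}{17}$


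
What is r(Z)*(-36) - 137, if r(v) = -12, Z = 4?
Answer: 295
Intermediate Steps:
r(Z)*(-36) - 137 = -12*(-36) - 137 = 432 - 137 = 295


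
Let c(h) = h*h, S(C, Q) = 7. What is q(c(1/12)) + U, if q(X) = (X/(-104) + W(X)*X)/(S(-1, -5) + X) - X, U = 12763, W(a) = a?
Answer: 1339297439/104936 ≈ 12763.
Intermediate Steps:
c(h) = h**2
q(X) = -X + (X**2 - X/104)/(7 + X) (q(X) = (X/(-104) + X*X)/(7 + X) - X = (X*(-1/104) + X**2)/(7 + X) - X = (-X/104 + X**2)/(7 + X) - X = (X**2 - X/104)/(7 + X) - X = -X + (X**2 - X/104)/(7 + X))
q(c(1/12)) + U = -729*(1/12)**2/(728 + 104*(1/12)**2) + 12763 = -729*1/144/(728 + 104*(1/144)) + 12763 = -729*1/144/(728 + 13/18) + 12763 = -729*1/144/13117/18 + 12763 = -729*1/144*18/13117 + 12763 = -729/104936 + 12763 = 1339297439/104936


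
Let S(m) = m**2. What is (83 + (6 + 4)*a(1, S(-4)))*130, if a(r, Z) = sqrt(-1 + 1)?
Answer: 10790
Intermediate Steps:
a(r, Z) = 0 (a(r, Z) = sqrt(0) = 0)
(83 + (6 + 4)*a(1, S(-4)))*130 = (83 + (6 + 4)*0)*130 = (83 + 10*0)*130 = (83 + 0)*130 = 83*130 = 10790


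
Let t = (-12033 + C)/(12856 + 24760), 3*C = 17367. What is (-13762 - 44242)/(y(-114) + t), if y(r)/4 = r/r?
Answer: -545469616/36055 ≈ -15129.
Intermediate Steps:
C = 5789 (C = (⅓)*17367 = 5789)
y(r) = 4 (y(r) = 4*(r/r) = 4*1 = 4)
t = -1561/9404 (t = (-12033 + 5789)/(12856 + 24760) = -6244/37616 = -6244*1/37616 = -1561/9404 ≈ -0.16599)
(-13762 - 44242)/(y(-114) + t) = (-13762 - 44242)/(4 - 1561/9404) = -58004/36055/9404 = -58004*9404/36055 = -545469616/36055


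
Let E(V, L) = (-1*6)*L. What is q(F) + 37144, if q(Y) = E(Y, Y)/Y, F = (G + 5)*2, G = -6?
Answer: 37138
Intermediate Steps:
E(V, L) = -6*L
F = -2 (F = (-6 + 5)*2 = -1*2 = -2)
q(Y) = -6 (q(Y) = (-6*Y)/Y = -6)
q(F) + 37144 = -6 + 37144 = 37138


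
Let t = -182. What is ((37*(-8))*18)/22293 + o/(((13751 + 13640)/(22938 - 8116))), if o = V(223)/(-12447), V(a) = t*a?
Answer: 14156530100/9280196919 ≈ 1.5255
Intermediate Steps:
V(a) = -182*a
o = 40586/12447 (o = -182*223/(-12447) = -40586*(-1/12447) = 40586/12447 ≈ 3.2607)
((37*(-8))*18)/22293 + o/(((13751 + 13640)/(22938 - 8116))) = ((37*(-8))*18)/22293 + 40586/(12447*(((13751 + 13640)/(22938 - 8116)))) = -296*18*(1/22293) + 40586/(12447*((27391/14822))) = -5328*1/22293 + 40586/(12447*((27391*(1/14822)))) = -592/2477 + 40586/(12447*(27391/14822)) = -592/2477 + (40586/12447)*(14822/27391) = -592/2477 + 6610612/3746547 = 14156530100/9280196919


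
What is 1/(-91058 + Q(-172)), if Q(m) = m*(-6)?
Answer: -1/90026 ≈ -1.1108e-5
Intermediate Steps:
Q(m) = -6*m
1/(-91058 + Q(-172)) = 1/(-91058 - 6*(-172)) = 1/(-91058 + 1032) = 1/(-90026) = -1/90026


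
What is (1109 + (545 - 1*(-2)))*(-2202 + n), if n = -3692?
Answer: -9760464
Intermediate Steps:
(1109 + (545 - 1*(-2)))*(-2202 + n) = (1109 + (545 - 1*(-2)))*(-2202 - 3692) = (1109 + (545 + 2))*(-5894) = (1109 + 547)*(-5894) = 1656*(-5894) = -9760464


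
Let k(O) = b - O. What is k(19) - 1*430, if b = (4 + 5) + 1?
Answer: -439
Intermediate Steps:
b = 10 (b = 9 + 1 = 10)
k(O) = 10 - O
k(19) - 1*430 = (10 - 1*19) - 1*430 = (10 - 19) - 430 = -9 - 430 = -439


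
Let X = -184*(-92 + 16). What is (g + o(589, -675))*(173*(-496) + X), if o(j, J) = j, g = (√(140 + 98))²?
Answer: -59398448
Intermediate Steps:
g = 238 (g = (√238)² = 238)
X = 13984 (X = -184*(-76) = 13984)
(g + o(589, -675))*(173*(-496) + X) = (238 + 589)*(173*(-496) + 13984) = 827*(-85808 + 13984) = 827*(-71824) = -59398448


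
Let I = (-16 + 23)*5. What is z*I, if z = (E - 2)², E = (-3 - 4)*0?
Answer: 140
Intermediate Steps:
I = 35 (I = 7*5 = 35)
E = 0 (E = -7*0 = 0)
z = 4 (z = (0 - 2)² = (-2)² = 4)
z*I = 4*35 = 140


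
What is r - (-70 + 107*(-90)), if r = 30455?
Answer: 40155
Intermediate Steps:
r - (-70 + 107*(-90)) = 30455 - (-70 + 107*(-90)) = 30455 - (-70 - 9630) = 30455 - 1*(-9700) = 30455 + 9700 = 40155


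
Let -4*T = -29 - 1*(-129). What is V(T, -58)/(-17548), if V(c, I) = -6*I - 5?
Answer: -343/17548 ≈ -0.019546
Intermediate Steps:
T = -25 (T = -(-29 - 1*(-129))/4 = -(-29 + 129)/4 = -1/4*100 = -25)
V(c, I) = -5 - 6*I
V(T, -58)/(-17548) = (-5 - 6*(-58))/(-17548) = (-5 + 348)*(-1/17548) = 343*(-1/17548) = -343/17548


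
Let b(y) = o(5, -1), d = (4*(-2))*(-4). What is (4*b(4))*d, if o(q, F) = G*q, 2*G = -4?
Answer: -1280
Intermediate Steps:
d = 32 (d = -8*(-4) = 32)
G = -2 (G = (1/2)*(-4) = -2)
o(q, F) = -2*q
b(y) = -10 (b(y) = -2*5 = -10)
(4*b(4))*d = (4*(-10))*32 = -40*32 = -1280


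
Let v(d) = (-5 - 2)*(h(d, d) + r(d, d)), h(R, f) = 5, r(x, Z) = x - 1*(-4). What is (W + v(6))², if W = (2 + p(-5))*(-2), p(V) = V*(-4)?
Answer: 22201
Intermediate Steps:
r(x, Z) = 4 + x (r(x, Z) = x + 4 = 4 + x)
p(V) = -4*V
v(d) = -63 - 7*d (v(d) = (-5 - 2)*(5 + (4 + d)) = -7*(9 + d) = -63 - 7*d)
W = -44 (W = (2 - 4*(-5))*(-2) = (2 + 20)*(-2) = 22*(-2) = -44)
(W + v(6))² = (-44 + (-63 - 7*6))² = (-44 + (-63 - 42))² = (-44 - 105)² = (-149)² = 22201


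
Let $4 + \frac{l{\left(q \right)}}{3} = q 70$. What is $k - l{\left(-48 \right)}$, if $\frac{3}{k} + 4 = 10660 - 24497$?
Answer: $\frac{139683369}{13841} \approx 10092.0$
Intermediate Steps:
$l{\left(q \right)} = -12 + 210 q$ ($l{\left(q \right)} = -12 + 3 q 70 = -12 + 3 \cdot 70 q = -12 + 210 q$)
$k = - \frac{3}{13841}$ ($k = \frac{3}{-4 + \left(10660 - 24497\right)} = \frac{3}{-4 - 13837} = \frac{3}{-13841} = 3 \left(- \frac{1}{13841}\right) = - \frac{3}{13841} \approx -0.00021675$)
$k - l{\left(-48 \right)} = - \frac{3}{13841} - \left(-12 + 210 \left(-48\right)\right) = - \frac{3}{13841} - \left(-12 - 10080\right) = - \frac{3}{13841} - -10092 = - \frac{3}{13841} + 10092 = \frac{139683369}{13841}$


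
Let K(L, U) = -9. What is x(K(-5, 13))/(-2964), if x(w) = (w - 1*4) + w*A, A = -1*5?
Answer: -8/741 ≈ -0.010796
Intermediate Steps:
A = -5
x(w) = -4 - 4*w (x(w) = (w - 1*4) + w*(-5) = (w - 4) - 5*w = (-4 + w) - 5*w = -4 - 4*w)
x(K(-5, 13))/(-2964) = (-4 - 4*(-9))/(-2964) = (-4 + 36)*(-1/2964) = 32*(-1/2964) = -8/741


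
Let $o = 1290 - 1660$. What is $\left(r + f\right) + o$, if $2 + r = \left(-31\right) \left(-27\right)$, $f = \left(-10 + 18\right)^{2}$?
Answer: $529$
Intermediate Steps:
$f = 64$ ($f = 8^{2} = 64$)
$o = -370$
$r = 835$ ($r = -2 - -837 = -2 + 837 = 835$)
$\left(r + f\right) + o = \left(835 + 64\right) - 370 = 899 - 370 = 529$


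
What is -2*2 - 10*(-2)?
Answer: 16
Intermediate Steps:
-2*2 - 10*(-2) = -4 + 20 = 16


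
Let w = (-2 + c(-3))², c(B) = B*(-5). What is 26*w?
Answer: 4394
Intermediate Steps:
c(B) = -5*B
w = 169 (w = (-2 - 5*(-3))² = (-2 + 15)² = 13² = 169)
26*w = 26*169 = 4394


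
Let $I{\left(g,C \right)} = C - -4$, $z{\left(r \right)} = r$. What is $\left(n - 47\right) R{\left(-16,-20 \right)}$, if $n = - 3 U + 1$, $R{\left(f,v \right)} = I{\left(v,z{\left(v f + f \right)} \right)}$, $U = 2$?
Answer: $-16016$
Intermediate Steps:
$I{\left(g,C \right)} = 4 + C$ ($I{\left(g,C \right)} = C + 4 = 4 + C$)
$R{\left(f,v \right)} = 4 + f + f v$ ($R{\left(f,v \right)} = 4 + \left(v f + f\right) = 4 + \left(f v + f\right) = 4 + \left(f + f v\right) = 4 + f + f v$)
$n = -5$ ($n = \left(-3\right) 2 + 1 = -6 + 1 = -5$)
$\left(n - 47\right) R{\left(-16,-20 \right)} = \left(-5 - 47\right) \left(4 - 16 \left(1 - 20\right)\right) = - 52 \left(4 - -304\right) = - 52 \left(4 + 304\right) = \left(-52\right) 308 = -16016$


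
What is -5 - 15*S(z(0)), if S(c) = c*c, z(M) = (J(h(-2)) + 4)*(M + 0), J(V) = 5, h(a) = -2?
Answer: -5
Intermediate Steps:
z(M) = 9*M (z(M) = (5 + 4)*(M + 0) = 9*M)
S(c) = c**2
-5 - 15*S(z(0)) = -5 - 15*(9*0)**2 = -5 - 15*0**2 = -5 - 15*0 = -5 + 0 = -5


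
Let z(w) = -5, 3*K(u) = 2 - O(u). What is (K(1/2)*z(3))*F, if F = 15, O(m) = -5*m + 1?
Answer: -175/2 ≈ -87.500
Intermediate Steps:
O(m) = 1 - 5*m
K(u) = 1/3 + 5*u/3 (K(u) = (2 - (1 - 5*u))/3 = (2 + (-1 + 5*u))/3 = (1 + 5*u)/3 = 1/3 + 5*u/3)
(K(1/2)*z(3))*F = ((1/3 + (5/3)/2)*(-5))*15 = ((1/3 + (5/3)*(1/2))*(-5))*15 = ((1/3 + 5/6)*(-5))*15 = ((7/6)*(-5))*15 = -35/6*15 = -175/2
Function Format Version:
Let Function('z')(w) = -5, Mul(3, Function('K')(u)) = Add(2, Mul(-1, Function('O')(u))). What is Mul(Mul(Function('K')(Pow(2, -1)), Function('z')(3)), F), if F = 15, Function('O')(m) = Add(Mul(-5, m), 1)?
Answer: Rational(-175, 2) ≈ -87.500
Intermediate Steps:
Function('O')(m) = Add(1, Mul(-5, m))
Function('K')(u) = Add(Rational(1, 3), Mul(Rational(5, 3), u)) (Function('K')(u) = Mul(Rational(1, 3), Add(2, Mul(-1, Add(1, Mul(-5, u))))) = Mul(Rational(1, 3), Add(2, Add(-1, Mul(5, u)))) = Mul(Rational(1, 3), Add(1, Mul(5, u))) = Add(Rational(1, 3), Mul(Rational(5, 3), u)))
Mul(Mul(Function('K')(Pow(2, -1)), Function('z')(3)), F) = Mul(Mul(Add(Rational(1, 3), Mul(Rational(5, 3), Pow(2, -1))), -5), 15) = Mul(Mul(Add(Rational(1, 3), Mul(Rational(5, 3), Rational(1, 2))), -5), 15) = Mul(Mul(Add(Rational(1, 3), Rational(5, 6)), -5), 15) = Mul(Mul(Rational(7, 6), -5), 15) = Mul(Rational(-35, 6), 15) = Rational(-175, 2)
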